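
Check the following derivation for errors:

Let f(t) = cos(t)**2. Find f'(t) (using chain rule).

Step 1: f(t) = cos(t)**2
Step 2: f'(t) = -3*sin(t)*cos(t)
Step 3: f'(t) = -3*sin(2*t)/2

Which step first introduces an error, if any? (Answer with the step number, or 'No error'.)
Step 2

Step 2 is incorrect due to a wrong coefficient.
The step shows: -3*sin(t)*cos(t)
The correct value should be: -2*sin(t)*cos(t)

Explanation: The coefficient -2 was incorrectly written as -3: the term -2*sin(t)*cos(t) was incorrectly written as -3*sin(t)*cos(t)
The later steps are derived from this incorrect expression, so the error originates in Step 2.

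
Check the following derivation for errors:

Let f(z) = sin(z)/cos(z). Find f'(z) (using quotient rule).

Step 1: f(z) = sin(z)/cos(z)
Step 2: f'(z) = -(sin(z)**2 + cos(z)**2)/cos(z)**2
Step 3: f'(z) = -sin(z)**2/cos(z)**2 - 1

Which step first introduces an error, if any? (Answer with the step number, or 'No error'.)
Step 2

Step 2 is incorrect due to a sign flip.
The step shows: -(sin(z)**2 + cos(z)**2)/cos(z)**2
The correct value should be: (sin(z)**2 + cos(z)**2)/cos(z)**2

Explanation: The sign of the whole expression was flipped: the term (sin(z)**2 + cos(z)**2)/cos(z)**2 was incorrectly written as -(sin(z)**2 + cos(z)**2)/cos(z)**2
The later steps are derived from this incorrect expression, so the error originates in Step 2.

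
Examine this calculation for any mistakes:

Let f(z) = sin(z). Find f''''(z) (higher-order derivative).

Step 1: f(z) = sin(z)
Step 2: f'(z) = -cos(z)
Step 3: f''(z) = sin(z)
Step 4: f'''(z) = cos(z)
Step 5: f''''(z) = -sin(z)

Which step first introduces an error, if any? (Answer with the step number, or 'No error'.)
Step 2

Step 2 is incorrect due to a sign flip.
The step shows: -cos(z)
The correct value should be: cos(z)

Explanation: The sign of the whole expression was flipped: the term cos(z) was incorrectly written as -cos(z)
The later steps are derived from this incorrect expression, so the error originates in Step 2.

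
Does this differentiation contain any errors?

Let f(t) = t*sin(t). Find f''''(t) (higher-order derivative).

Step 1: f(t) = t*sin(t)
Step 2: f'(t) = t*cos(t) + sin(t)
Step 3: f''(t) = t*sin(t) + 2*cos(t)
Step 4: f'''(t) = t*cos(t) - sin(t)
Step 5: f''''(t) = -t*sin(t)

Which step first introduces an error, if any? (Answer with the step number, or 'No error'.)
Step 3

Step 3 is incorrect due to a sign flip.
The step shows: t*sin(t) + 2*cos(t)
The correct value should be: -t*sin(t) + 2*cos(t)

Explanation: The sign of one term was flipped: the term -t*sin(t) was incorrectly written as t*sin(t)
The later steps are derived from this incorrect expression, so the error originates in Step 3.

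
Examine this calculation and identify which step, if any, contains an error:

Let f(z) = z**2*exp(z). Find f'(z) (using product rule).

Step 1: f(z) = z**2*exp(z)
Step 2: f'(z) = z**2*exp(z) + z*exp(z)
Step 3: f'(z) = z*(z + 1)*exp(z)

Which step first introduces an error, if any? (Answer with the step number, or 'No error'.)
Step 2

Step 2 is incorrect due to a wrong coefficient.
The step shows: z**2*exp(z) + z*exp(z)
The correct value should be: z**2*exp(z) + 2*z*exp(z)

Explanation: The coefficient 2 was incorrectly written as 1: the term 2*z*exp(z) was incorrectly written as z*exp(z)
The later steps are derived from this incorrect expression, so the error originates in Step 2.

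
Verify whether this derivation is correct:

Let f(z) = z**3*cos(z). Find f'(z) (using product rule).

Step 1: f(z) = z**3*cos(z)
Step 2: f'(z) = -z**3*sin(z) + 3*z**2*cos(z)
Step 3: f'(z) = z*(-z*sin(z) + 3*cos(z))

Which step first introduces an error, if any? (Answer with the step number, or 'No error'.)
Step 3

Step 3 is incorrect due to a wrong exponent.
The step shows: z*(-z*sin(z) + 3*cos(z))
The correct value should be: z**2*(-z*sin(z) + 3*cos(z))

Explanation: The exponent 2 on z was incorrectly written as 1: the term z**2*(-z*sin(z) + 3*cos(z)) was incorrectly written as z*(-z*sin(z) + 3*cos(z))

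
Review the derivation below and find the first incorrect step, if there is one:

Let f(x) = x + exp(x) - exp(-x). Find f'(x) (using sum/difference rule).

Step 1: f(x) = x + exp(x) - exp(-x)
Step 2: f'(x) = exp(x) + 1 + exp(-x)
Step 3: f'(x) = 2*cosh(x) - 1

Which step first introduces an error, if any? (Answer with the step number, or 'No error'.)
Step 3

Step 3 is incorrect due to a sign flip.
The step shows: 2*cosh(x) - 1
The correct value should be: 2*cosh(x) + 1

Explanation: The sign of one term was flipped: the term 1 was incorrectly written as -1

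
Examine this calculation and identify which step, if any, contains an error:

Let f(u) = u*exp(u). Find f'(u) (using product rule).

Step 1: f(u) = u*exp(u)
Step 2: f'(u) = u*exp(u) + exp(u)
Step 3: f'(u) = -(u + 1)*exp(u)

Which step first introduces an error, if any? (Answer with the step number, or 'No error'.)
Step 3

Step 3 is incorrect due to a sign flip.
The step shows: -(u + 1)*exp(u)
The correct value should be: (u + 1)*exp(u)

Explanation: The sign of the whole expression was flipped: the term (u + 1)*exp(u) was incorrectly written as -(u + 1)*exp(u)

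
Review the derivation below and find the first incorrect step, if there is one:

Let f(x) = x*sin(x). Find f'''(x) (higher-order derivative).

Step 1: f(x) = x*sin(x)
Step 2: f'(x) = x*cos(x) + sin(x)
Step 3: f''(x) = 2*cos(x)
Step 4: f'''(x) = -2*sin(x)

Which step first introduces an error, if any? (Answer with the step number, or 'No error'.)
Step 3

Step 3 is incorrect due to a dropped term.
The step shows: 2*cos(x)
The correct value should be: -x*sin(x) + 2*cos(x)

Explanation: A term was dropped: the term -x*sin(x) was incorrectly omitted
The later steps are derived from this incorrect expression, so the error originates in Step 3.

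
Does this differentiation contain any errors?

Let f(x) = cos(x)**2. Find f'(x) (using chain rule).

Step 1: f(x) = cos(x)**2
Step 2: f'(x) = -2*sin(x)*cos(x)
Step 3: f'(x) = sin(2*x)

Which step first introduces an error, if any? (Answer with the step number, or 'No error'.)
Step 3

Step 3 is incorrect due to a sign flip.
The step shows: sin(2*x)
The correct value should be: -sin(2*x)

Explanation: The sign of the whole expression was flipped: the term -sin(2*x) was incorrectly written as sin(2*x)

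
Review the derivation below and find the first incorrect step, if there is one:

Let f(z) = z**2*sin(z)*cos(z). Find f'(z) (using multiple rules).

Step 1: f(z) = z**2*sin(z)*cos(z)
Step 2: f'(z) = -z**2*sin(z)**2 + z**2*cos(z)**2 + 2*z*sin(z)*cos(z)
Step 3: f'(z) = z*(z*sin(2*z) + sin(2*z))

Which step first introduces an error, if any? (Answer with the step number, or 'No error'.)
Step 3

Step 3 is incorrect due to a wrong trig function.
The step shows: z*(z*sin(2*z) + sin(2*z))
The correct value should be: z*(z*cos(2*z) + sin(2*z))

Explanation: cos(2*z) was incorrectly written as sin(2*z): the term z*(z*cos(2*z) + sin(2*z)) was incorrectly written as z*(z*sin(2*z) + sin(2*z))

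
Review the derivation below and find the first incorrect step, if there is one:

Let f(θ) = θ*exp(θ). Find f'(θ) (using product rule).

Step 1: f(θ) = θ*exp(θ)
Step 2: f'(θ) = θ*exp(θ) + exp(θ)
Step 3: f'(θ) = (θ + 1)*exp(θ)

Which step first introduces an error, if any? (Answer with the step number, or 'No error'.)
No error

All steps in this derivation are correct.
The final answer f'(θ) = (θ + 1)*exp(θ) is valid.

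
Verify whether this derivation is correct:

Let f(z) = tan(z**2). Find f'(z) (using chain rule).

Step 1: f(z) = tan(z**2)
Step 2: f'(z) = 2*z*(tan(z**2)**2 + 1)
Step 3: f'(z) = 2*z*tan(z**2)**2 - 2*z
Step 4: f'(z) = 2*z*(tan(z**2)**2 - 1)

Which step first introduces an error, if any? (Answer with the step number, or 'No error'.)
Step 3

Step 3 is incorrect due to a sign flip.
The step shows: 2*z*tan(z**2)**2 - 2*z
The correct value should be: 2*z*tan(z**2)**2 + 2*z

Explanation: The sign of one term was flipped: the term 2*z was incorrectly written as -2*z
The later steps are derived from this incorrect expression, so the error originates in Step 3.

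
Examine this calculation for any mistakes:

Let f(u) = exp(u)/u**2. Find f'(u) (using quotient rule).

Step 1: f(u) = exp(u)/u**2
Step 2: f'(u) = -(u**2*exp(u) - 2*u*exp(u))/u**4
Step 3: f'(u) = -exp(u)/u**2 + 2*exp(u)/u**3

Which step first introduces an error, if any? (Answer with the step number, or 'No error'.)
Step 2

Step 2 is incorrect due to a sign flip.
The step shows: -(u**2*exp(u) - 2*u*exp(u))/u**4
The correct value should be: (u**2*exp(u) - 2*u*exp(u))/u**4

Explanation: The sign of the whole expression was flipped: the term (u**2*exp(u) - 2*u*exp(u))/u**4 was incorrectly written as -(u**2*exp(u) - 2*u*exp(u))/u**4
The later steps are derived from this incorrect expression, so the error originates in Step 2.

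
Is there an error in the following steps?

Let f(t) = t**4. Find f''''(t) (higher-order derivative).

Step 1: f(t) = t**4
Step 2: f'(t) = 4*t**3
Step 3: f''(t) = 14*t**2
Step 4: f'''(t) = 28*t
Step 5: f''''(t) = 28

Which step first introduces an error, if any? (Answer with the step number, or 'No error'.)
Step 3

Step 3 is incorrect due to a wrong coefficient.
The step shows: 14*t**2
The correct value should be: 12*t**2

Explanation: The coefficient 12 was incorrectly written as 14: the term 12*t**2 was incorrectly written as 14*t**2
The later steps are derived from this incorrect expression, so the error originates in Step 3.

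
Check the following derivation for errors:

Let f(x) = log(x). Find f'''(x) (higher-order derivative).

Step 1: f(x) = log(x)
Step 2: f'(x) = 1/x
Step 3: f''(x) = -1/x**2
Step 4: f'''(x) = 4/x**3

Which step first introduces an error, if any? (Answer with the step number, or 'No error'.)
Step 4

Step 4 is incorrect due to a wrong coefficient.
The step shows: 4/x**3
The correct value should be: 2/x**3

Explanation: The coefficient 2 was incorrectly written as 4: the term 2/x**3 was incorrectly written as 4/x**3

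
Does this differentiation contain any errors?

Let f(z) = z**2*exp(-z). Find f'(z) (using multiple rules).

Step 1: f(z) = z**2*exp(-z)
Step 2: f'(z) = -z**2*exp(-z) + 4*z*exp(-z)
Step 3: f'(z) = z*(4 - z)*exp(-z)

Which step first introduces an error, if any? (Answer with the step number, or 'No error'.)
Step 2

Step 2 is incorrect due to a wrong coefficient.
The step shows: -z**2*exp(-z) + 4*z*exp(-z)
The correct value should be: -z**2*exp(-z) + 2*z*exp(-z)

Explanation: The coefficient 2 was incorrectly written as 4: the term 2*z*exp(-z) was incorrectly written as 4*z*exp(-z)
The later steps are derived from this incorrect expression, so the error originates in Step 2.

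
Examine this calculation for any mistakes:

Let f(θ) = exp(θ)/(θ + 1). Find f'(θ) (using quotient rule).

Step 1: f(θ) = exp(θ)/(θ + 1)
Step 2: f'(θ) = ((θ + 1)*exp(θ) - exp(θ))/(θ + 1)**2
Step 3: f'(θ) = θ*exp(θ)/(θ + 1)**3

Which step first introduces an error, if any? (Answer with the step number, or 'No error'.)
Step 3

Step 3 is incorrect due to a wrong exponent.
The step shows: θ*exp(θ)/(θ + 1)**3
The correct value should be: θ*exp(θ)/(θ + 1)**2

Explanation: The exponent -2 on θ + 1 was incorrectly written as -3: the term θ*exp(θ)/(θ + 1)**2 was incorrectly written as θ*exp(θ)/(θ + 1)**3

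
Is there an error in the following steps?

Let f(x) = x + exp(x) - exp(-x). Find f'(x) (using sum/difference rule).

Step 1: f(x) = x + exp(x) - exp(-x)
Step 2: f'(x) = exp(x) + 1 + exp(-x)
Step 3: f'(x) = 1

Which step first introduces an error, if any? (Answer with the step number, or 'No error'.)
Step 3

Step 3 is incorrect due to a dropped term.
The step shows: 1
The correct value should be: 2*cosh(x) + 1

Explanation: A term was dropped: the term 2*cosh(x) was incorrectly omitted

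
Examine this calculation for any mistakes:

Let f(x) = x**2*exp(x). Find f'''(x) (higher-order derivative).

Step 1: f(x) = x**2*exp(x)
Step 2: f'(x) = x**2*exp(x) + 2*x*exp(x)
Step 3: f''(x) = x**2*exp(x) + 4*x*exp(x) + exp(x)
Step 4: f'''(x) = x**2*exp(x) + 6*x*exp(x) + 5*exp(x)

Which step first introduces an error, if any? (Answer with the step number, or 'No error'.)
Step 3

Step 3 is incorrect due to a wrong coefficient.
The step shows: x**2*exp(x) + 4*x*exp(x) + exp(x)
The correct value should be: x**2*exp(x) + 4*x*exp(x) + 2*exp(x)

Explanation: The coefficient 2 was incorrectly written as 1: the term 2*exp(x) was incorrectly written as exp(x)
The later steps are derived from this incorrect expression, so the error originates in Step 3.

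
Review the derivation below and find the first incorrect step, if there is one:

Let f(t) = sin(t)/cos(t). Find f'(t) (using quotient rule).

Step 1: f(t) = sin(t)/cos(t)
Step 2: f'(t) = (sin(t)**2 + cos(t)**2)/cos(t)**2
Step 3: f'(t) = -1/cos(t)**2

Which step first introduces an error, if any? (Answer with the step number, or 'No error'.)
Step 3

Step 3 is incorrect due to a sign flip.
The step shows: -1/cos(t)**2
The correct value should be: cos(t)**(-2)

Explanation: The sign of the whole expression was flipped: the term cos(t)**(-2) was incorrectly written as -1/cos(t)**2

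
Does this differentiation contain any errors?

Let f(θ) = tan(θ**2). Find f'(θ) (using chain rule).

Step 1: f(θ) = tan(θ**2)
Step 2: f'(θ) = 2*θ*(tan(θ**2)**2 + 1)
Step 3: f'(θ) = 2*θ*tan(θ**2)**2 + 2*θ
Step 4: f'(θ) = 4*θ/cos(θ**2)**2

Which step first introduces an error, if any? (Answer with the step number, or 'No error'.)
Step 4

Step 4 is incorrect due to a wrong coefficient.
The step shows: 4*θ/cos(θ**2)**2
The correct value should be: 2*θ/cos(θ**2)**2

Explanation: The coefficient 2 was incorrectly written as 4: the term 2*θ/cos(θ**2)**2 was incorrectly written as 4*θ/cos(θ**2)**2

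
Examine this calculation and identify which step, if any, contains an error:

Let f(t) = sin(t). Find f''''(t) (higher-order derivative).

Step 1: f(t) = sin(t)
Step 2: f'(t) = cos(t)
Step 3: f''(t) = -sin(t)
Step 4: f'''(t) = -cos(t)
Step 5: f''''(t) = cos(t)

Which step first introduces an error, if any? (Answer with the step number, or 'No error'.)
Step 5

Step 5 is incorrect due to a wrong trig function.
The step shows: cos(t)
The correct value should be: sin(t)

Explanation: sin(t) was incorrectly written as cos(t): the term sin(t) was incorrectly written as cos(t)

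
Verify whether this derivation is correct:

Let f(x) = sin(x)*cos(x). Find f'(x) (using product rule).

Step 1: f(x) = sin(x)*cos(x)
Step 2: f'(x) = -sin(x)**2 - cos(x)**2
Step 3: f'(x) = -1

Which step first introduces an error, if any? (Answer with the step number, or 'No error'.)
Step 2

Step 2 is incorrect due to a sign flip.
The step shows: -sin(x)**2 - cos(x)**2
The correct value should be: -sin(x)**2 + cos(x)**2

Explanation: The sign of one term was flipped: the term cos(x)**2 was incorrectly written as -cos(x)**2
The later steps are derived from this incorrect expression, so the error originates in Step 2.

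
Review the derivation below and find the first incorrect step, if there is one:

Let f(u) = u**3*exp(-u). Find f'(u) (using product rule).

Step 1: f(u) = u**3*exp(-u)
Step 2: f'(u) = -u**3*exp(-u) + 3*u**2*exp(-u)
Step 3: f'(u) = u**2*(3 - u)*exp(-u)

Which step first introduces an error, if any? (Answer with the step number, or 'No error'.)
No error

All steps in this derivation are correct.
The final answer f'(u) = u**2*(3 - u)*exp(-u) is valid.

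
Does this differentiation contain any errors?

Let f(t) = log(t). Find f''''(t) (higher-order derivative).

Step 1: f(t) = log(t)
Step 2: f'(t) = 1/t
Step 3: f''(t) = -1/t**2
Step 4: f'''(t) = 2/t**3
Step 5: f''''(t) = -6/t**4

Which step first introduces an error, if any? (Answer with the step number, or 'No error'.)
No error

All steps in this derivation are correct.
The final answer f''''(t) = -6/t**4 is valid.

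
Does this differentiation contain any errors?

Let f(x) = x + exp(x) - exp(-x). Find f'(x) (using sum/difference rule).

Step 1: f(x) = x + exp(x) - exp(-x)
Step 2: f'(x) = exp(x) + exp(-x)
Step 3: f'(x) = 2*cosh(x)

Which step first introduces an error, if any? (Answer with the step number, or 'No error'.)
Step 2

Step 2 is incorrect due to a dropped term.
The step shows: exp(x) + exp(-x)
The correct value should be: exp(x) + 1 + exp(-x)

Explanation: A term was dropped: the term 1 was incorrectly omitted
The later steps are derived from this incorrect expression, so the error originates in Step 2.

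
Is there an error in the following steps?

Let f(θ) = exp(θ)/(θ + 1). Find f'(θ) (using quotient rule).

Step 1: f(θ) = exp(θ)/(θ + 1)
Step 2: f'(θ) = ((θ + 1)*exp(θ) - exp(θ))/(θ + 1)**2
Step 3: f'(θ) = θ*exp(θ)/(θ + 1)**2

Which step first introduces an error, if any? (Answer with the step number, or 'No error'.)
No error

All steps in this derivation are correct.
The final answer f'(θ) = θ*exp(θ)/(θ + 1)**2 is valid.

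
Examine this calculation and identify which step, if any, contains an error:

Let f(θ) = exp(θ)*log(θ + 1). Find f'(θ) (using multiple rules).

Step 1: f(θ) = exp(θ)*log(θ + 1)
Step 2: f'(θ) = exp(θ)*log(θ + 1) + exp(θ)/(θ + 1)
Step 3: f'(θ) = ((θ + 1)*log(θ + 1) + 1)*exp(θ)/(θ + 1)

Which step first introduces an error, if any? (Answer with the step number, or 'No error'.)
No error

All steps in this derivation are correct.
The final answer f'(θ) = ((θ + 1)*log(θ + 1) + 1)*exp(θ)/(θ + 1) is valid.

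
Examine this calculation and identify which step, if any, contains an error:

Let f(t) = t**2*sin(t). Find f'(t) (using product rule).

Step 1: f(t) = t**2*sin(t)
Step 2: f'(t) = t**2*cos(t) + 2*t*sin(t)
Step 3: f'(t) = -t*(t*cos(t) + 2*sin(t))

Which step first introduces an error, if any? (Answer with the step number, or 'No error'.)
Step 3

Step 3 is incorrect due to a sign flip.
The step shows: -t*(t*cos(t) + 2*sin(t))
The correct value should be: t*(t*cos(t) + 2*sin(t))

Explanation: The sign of the whole expression was flipped: the term t*(t*cos(t) + 2*sin(t)) was incorrectly written as -t*(t*cos(t) + 2*sin(t))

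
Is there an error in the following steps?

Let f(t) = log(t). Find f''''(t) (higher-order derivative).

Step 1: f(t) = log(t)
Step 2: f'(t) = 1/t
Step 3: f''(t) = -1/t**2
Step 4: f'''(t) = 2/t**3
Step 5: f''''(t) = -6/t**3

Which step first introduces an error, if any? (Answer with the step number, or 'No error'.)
Step 5

Step 5 is incorrect due to a wrong exponent.
The step shows: -6/t**3
The correct value should be: -6/t**4

Explanation: The exponent -4 on t was incorrectly written as -3: the term -6/t**4 was incorrectly written as -6/t**3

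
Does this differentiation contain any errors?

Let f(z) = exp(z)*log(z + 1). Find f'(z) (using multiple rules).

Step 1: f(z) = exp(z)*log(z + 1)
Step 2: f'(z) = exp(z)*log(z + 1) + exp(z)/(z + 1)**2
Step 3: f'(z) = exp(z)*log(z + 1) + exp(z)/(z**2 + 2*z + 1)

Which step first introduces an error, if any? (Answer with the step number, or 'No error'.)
Step 2

Step 2 is incorrect due to a wrong exponent.
The step shows: exp(z)*log(z + 1) + exp(z)/(z + 1)**2
The correct value should be: exp(z)*log(z + 1) + exp(z)/(z + 1)

Explanation: The exponent -1 on z + 1 was incorrectly written as -2: the term exp(z)/(z + 1) was incorrectly written as exp(z)/(z + 1)**2
The later steps are derived from this incorrect expression, so the error originates in Step 2.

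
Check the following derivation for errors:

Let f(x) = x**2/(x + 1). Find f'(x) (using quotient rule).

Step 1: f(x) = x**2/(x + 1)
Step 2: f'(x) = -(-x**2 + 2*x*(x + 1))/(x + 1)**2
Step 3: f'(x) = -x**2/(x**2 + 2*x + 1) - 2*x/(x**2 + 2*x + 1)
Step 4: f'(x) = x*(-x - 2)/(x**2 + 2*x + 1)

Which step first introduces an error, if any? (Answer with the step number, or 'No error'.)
Step 2

Step 2 is incorrect due to a sign flip.
The step shows: -(-x**2 + 2*x*(x + 1))/(x + 1)**2
The correct value should be: (-x**2 + 2*x*(x + 1))/(x + 1)**2

Explanation: The sign of the whole expression was flipped: the term (-x**2 + 2*x*(x + 1))/(x + 1)**2 was incorrectly written as -(-x**2 + 2*x*(x + 1))/(x + 1)**2
The later steps are derived from this incorrect expression, so the error originates in Step 2.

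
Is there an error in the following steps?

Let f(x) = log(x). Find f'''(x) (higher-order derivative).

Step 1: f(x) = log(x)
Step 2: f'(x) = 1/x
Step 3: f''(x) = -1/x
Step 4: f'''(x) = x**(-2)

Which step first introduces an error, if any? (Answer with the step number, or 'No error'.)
Step 3

Step 3 is incorrect due to a wrong exponent.
The step shows: -1/x
The correct value should be: -1/x**2

Explanation: The exponent -2 on x was incorrectly written as -1: the term -1/x**2 was incorrectly written as -1/x
The later steps are derived from this incorrect expression, so the error originates in Step 3.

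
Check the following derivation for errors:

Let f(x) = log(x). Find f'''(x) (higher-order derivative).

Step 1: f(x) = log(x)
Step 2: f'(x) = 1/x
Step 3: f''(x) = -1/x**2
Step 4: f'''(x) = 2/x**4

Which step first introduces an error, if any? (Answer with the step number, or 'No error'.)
Step 4

Step 4 is incorrect due to a wrong exponent.
The step shows: 2/x**4
The correct value should be: 2/x**3

Explanation: The exponent -3 on x was incorrectly written as -4: the term 2/x**3 was incorrectly written as 2/x**4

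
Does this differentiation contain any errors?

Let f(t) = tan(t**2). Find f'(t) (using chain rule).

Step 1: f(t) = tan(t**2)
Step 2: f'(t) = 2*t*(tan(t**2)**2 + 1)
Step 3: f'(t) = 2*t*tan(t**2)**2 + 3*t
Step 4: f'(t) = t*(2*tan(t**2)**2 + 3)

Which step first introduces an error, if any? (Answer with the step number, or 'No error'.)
Step 3

Step 3 is incorrect due to a wrong coefficient.
The step shows: 2*t*tan(t**2)**2 + 3*t
The correct value should be: 2*t*tan(t**2)**2 + 2*t

Explanation: The coefficient 2 was incorrectly written as 3: the term 2*t was incorrectly written as 3*t
The later steps are derived from this incorrect expression, so the error originates in Step 3.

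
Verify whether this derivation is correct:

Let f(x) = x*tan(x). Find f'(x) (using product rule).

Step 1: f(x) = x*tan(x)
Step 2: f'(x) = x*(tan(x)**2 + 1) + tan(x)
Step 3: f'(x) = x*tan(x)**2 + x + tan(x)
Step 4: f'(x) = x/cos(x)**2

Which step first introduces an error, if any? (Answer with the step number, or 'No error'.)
Step 4

Step 4 is incorrect due to a dropped term.
The step shows: x/cos(x)**2
The correct value should be: x/cos(x)**2 + tan(x)

Explanation: A term was dropped: the term tan(x) was incorrectly omitted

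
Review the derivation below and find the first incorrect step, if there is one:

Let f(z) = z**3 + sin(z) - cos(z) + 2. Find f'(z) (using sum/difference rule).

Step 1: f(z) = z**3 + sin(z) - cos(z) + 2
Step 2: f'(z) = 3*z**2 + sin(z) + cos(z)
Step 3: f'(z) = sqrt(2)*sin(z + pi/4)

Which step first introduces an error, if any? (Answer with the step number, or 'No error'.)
Step 3

Step 3 is incorrect due to a dropped term.
The step shows: sqrt(2)*sin(z + pi/4)
The correct value should be: 3*z**2 + sqrt(2)*sin(z + pi/4)

Explanation: A term was dropped: the term 3*z**2 was incorrectly omitted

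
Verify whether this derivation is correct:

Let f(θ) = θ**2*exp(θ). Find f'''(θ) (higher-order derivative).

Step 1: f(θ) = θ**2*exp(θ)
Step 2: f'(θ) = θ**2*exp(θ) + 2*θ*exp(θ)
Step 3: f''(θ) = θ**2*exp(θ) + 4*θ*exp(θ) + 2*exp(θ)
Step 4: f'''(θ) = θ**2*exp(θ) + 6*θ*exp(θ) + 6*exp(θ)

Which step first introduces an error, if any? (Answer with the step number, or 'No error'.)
No error

All steps in this derivation are correct.
The final answer f'''(θ) = θ**2*exp(θ) + 6*θ*exp(θ) + 6*exp(θ) is valid.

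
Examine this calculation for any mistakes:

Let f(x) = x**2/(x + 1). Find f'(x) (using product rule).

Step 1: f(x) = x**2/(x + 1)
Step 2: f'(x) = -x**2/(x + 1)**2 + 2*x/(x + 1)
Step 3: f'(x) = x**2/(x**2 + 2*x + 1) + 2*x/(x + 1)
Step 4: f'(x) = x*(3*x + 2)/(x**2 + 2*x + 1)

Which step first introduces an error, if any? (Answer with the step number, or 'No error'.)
Step 3

Step 3 is incorrect due to a sign flip.
The step shows: x**2/(x**2 + 2*x + 1) + 2*x/(x + 1)
The correct value should be: -x**2/(x**2 + 2*x + 1) + 2*x/(x + 1)

Explanation: The sign of one term was flipped: the term -x**2/(x**2 + 2*x + 1) was incorrectly written as x**2/(x**2 + 2*x + 1)
The later steps are derived from this incorrect expression, so the error originates in Step 3.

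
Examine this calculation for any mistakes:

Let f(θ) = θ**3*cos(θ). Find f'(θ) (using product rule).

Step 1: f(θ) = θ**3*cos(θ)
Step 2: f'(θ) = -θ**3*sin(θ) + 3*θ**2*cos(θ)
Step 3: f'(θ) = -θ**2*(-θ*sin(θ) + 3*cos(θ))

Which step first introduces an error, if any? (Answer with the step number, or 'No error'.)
Step 3

Step 3 is incorrect due to a sign flip.
The step shows: -θ**2*(-θ*sin(θ) + 3*cos(θ))
The correct value should be: θ**2*(-θ*sin(θ) + 3*cos(θ))

Explanation: The sign of the whole expression was flipped: the term θ**2*(-θ*sin(θ) + 3*cos(θ)) was incorrectly written as -θ**2*(-θ*sin(θ) + 3*cos(θ))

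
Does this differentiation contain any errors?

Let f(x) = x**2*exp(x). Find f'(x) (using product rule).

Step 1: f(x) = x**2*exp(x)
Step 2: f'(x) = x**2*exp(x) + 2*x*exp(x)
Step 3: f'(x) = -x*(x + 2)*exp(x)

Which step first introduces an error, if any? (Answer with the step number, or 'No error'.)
Step 3

Step 3 is incorrect due to a sign flip.
The step shows: -x*(x + 2)*exp(x)
The correct value should be: x*(x + 2)*exp(x)

Explanation: The sign of the whole expression was flipped: the term x*(x + 2)*exp(x) was incorrectly written as -x*(x + 2)*exp(x)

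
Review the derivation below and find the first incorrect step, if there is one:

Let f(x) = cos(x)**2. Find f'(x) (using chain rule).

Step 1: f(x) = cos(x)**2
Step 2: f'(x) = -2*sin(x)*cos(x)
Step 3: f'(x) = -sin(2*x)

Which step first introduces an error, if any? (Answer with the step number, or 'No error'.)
No error

All steps in this derivation are correct.
The final answer f'(x) = -sin(2*x) is valid.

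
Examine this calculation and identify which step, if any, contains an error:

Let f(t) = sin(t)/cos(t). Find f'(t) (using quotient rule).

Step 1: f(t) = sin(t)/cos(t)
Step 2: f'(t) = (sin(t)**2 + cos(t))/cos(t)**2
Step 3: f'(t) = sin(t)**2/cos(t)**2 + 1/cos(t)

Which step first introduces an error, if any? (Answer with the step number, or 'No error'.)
Step 2

Step 2 is incorrect due to a wrong exponent.
The step shows: (sin(t)**2 + cos(t))/cos(t)**2
The correct value should be: (sin(t)**2 + cos(t)**2)/cos(t)**2

Explanation: The exponent 2 on cos(t) was incorrectly written as 1: the term (sin(t)**2 + cos(t)**2)/cos(t)**2 was incorrectly written as (sin(t)**2 + cos(t))/cos(t)**2
The later steps are derived from this incorrect expression, so the error originates in Step 2.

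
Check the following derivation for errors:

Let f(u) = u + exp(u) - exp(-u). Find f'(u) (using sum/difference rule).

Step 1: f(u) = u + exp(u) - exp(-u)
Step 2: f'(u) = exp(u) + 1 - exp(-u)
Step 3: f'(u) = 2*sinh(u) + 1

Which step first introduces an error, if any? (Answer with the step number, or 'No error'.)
Step 2

Step 2 is incorrect due to a sign flip.
The step shows: exp(u) + 1 - exp(-u)
The correct value should be: exp(u) + 1 + exp(-u)

Explanation: The sign of one term was flipped: the term exp(-u) was incorrectly written as -exp(-u)
The later steps are derived from this incorrect expression, so the error originates in Step 2.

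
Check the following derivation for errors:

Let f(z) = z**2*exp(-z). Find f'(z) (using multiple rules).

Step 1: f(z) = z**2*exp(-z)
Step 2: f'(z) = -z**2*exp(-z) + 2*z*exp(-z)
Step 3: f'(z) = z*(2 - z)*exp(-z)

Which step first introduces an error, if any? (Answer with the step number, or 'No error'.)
No error

All steps in this derivation are correct.
The final answer f'(z) = z*(2 - z)*exp(-z) is valid.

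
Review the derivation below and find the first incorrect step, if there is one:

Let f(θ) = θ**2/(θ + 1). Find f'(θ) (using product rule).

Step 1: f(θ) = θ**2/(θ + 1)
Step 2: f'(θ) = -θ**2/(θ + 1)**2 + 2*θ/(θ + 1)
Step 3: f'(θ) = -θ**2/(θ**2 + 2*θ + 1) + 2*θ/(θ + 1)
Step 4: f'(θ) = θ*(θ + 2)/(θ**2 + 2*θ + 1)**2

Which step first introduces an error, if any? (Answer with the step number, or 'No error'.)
Step 4

Step 4 is incorrect due to a wrong exponent.
The step shows: θ*(θ + 2)/(θ**2 + 2*θ + 1)**2
The correct value should be: θ*(θ + 2)/(θ**2 + 2*θ + 1)

Explanation: The exponent -1 on θ**2 + 2*θ + 1 was incorrectly written as -2: the term θ*(θ + 2)/(θ**2 + 2*θ + 1) was incorrectly written as θ*(θ + 2)/(θ**2 + 2*θ + 1)**2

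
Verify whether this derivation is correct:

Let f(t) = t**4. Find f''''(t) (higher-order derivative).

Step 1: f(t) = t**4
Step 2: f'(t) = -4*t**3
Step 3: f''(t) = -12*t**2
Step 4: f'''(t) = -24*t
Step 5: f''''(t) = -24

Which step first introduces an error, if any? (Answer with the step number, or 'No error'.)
Step 2

Step 2 is incorrect due to a sign flip.
The step shows: -4*t**3
The correct value should be: 4*t**3

Explanation: The sign of the whole expression was flipped: the term 4*t**3 was incorrectly written as -4*t**3
The later steps are derived from this incorrect expression, so the error originates in Step 2.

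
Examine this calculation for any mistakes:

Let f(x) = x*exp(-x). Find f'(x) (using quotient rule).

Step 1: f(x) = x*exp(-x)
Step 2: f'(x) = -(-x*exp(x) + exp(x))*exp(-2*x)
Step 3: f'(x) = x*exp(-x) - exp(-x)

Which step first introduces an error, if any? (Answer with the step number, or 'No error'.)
Step 2

Step 2 is incorrect due to a sign flip.
The step shows: -(-x*exp(x) + exp(x))*exp(-2*x)
The correct value should be: (-x*exp(x) + exp(x))*exp(-2*x)

Explanation: The sign of the whole expression was flipped: the term (-x*exp(x) + exp(x))*exp(-2*x) was incorrectly written as -(-x*exp(x) + exp(x))*exp(-2*x)
The later steps are derived from this incorrect expression, so the error originates in Step 2.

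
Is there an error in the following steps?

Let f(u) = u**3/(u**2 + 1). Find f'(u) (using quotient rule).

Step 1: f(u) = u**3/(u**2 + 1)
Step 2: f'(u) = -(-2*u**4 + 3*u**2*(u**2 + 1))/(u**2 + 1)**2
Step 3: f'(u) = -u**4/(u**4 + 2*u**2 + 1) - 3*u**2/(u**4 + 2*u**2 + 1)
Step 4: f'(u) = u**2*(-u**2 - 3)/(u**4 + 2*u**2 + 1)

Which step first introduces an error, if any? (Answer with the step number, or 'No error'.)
Step 2

Step 2 is incorrect due to a sign flip.
The step shows: -(-2*u**4 + 3*u**2*(u**2 + 1))/(u**2 + 1)**2
The correct value should be: (-2*u**4 + 3*u**2*(u**2 + 1))/(u**2 + 1)**2

Explanation: The sign of the whole expression was flipped: the term (-2*u**4 + 3*u**2*(u**2 + 1))/(u**2 + 1)**2 was incorrectly written as -(-2*u**4 + 3*u**2*(u**2 + 1))/(u**2 + 1)**2
The later steps are derived from this incorrect expression, so the error originates in Step 2.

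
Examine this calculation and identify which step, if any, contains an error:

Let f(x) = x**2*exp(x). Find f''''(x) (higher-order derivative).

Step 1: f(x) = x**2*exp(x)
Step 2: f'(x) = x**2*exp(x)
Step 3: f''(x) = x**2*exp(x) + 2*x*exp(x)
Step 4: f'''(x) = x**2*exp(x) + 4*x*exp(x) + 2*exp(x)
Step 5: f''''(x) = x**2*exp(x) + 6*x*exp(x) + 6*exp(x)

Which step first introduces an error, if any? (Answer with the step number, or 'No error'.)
Step 2

Step 2 is incorrect due to a dropped term.
The step shows: x**2*exp(x)
The correct value should be: x**2*exp(x) + 2*x*exp(x)

Explanation: A term was dropped: the term 2*x*exp(x) was incorrectly omitted
The later steps are derived from this incorrect expression, so the error originates in Step 2.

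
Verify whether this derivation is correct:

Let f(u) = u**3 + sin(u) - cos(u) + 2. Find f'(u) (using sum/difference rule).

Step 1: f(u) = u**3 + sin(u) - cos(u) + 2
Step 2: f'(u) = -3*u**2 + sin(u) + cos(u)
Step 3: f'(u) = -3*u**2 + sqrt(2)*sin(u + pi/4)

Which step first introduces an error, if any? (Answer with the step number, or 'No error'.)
Step 2

Step 2 is incorrect due to a sign flip.
The step shows: -3*u**2 + sin(u) + cos(u)
The correct value should be: 3*u**2 + sin(u) + cos(u)

Explanation: The sign of one term was flipped: the term 3*u**2 was incorrectly written as -3*u**2
The later steps are derived from this incorrect expression, so the error originates in Step 2.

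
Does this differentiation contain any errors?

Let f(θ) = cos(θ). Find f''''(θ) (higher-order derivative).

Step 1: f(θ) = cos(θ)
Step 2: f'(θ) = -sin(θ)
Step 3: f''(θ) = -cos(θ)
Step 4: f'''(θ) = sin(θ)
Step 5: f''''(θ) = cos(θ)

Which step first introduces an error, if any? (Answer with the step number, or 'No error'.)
No error

All steps in this derivation are correct.
The final answer f''''(θ) = cos(θ) is valid.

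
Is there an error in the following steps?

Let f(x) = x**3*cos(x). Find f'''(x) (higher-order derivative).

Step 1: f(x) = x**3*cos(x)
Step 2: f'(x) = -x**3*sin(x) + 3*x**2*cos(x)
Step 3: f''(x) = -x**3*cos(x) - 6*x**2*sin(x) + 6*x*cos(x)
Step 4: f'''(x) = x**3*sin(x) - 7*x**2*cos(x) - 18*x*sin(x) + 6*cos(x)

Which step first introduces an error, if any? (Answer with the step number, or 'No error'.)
Step 4

Step 4 is incorrect due to a wrong coefficient.
The step shows: x**3*sin(x) - 7*x**2*cos(x) - 18*x*sin(x) + 6*cos(x)
The correct value should be: x**3*sin(x) - 9*x**2*cos(x) - 18*x*sin(x) + 6*cos(x)

Explanation: The coefficient -9 was incorrectly written as -7: the term -9*x**2*cos(x) was incorrectly written as -7*x**2*cos(x)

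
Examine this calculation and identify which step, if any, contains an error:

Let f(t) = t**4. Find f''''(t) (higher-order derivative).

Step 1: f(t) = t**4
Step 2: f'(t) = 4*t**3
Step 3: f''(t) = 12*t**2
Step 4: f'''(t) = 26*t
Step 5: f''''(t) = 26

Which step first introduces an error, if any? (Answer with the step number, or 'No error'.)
Step 4

Step 4 is incorrect due to a wrong coefficient.
The step shows: 26*t
The correct value should be: 24*t

Explanation: The coefficient 24 was incorrectly written as 26: the term 24*t was incorrectly written as 26*t
The later steps are derived from this incorrect expression, so the error originates in Step 4.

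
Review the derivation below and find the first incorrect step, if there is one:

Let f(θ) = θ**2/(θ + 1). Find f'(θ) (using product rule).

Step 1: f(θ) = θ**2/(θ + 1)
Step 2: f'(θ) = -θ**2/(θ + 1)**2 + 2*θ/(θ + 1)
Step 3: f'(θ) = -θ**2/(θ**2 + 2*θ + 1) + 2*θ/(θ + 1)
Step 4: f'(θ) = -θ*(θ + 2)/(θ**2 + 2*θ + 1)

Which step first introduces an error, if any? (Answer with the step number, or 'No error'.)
Step 4

Step 4 is incorrect due to a sign flip.
The step shows: -θ*(θ + 2)/(θ**2 + 2*θ + 1)
The correct value should be: θ*(θ + 2)/(θ**2 + 2*θ + 1)

Explanation: The sign of the whole expression was flipped: the term θ*(θ + 2)/(θ**2 + 2*θ + 1) was incorrectly written as -θ*(θ + 2)/(θ**2 + 2*θ + 1)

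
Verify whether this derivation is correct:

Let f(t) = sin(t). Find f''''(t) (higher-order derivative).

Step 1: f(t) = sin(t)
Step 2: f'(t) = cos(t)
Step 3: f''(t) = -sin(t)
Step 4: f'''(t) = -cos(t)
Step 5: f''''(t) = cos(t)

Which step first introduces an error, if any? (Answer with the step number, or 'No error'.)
Step 5

Step 5 is incorrect due to a wrong trig function.
The step shows: cos(t)
The correct value should be: sin(t)

Explanation: sin(t) was incorrectly written as cos(t): the term sin(t) was incorrectly written as cos(t)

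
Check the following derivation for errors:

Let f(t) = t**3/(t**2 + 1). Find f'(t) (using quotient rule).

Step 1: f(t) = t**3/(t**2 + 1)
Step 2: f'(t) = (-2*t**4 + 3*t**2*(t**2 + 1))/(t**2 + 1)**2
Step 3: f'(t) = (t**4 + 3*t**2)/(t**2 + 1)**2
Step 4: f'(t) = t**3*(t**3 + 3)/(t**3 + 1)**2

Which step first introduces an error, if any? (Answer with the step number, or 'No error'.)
Step 4

Step 4 is incorrect due to a wrong exponent.
The step shows: t**3*(t**3 + 3)/(t**3 + 1)**2
The correct value should be: t**2*(t**2 + 3)/(t**2 + 1)**2

Explanation: The exponent 2 on t was incorrectly written as 3: the term t**2*(t**2 + 3)/(t**2 + 1)**2 was incorrectly written as t**3*(t**3 + 3)/(t**3 + 1)**2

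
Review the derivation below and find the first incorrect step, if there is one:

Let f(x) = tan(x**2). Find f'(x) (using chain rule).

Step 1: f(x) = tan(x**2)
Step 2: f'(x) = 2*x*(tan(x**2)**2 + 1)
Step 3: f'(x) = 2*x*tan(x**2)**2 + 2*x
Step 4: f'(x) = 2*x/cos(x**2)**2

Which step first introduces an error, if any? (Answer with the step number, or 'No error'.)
No error

All steps in this derivation are correct.
The final answer f'(x) = 2*x/cos(x**2)**2 is valid.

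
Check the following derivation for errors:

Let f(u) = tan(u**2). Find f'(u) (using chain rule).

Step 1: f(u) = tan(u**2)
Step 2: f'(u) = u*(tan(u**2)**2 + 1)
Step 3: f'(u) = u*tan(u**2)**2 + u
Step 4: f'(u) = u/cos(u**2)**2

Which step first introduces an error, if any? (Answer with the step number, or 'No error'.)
Step 2

Step 2 is incorrect due to a wrong coefficient.
The step shows: u*(tan(u**2)**2 + 1)
The correct value should be: 2*u*(tan(u**2)**2 + 1)

Explanation: The coefficient 2 was incorrectly written as 1: the term 2*u*(tan(u**2)**2 + 1) was incorrectly written as u*(tan(u**2)**2 + 1)
The later steps are derived from this incorrect expression, so the error originates in Step 2.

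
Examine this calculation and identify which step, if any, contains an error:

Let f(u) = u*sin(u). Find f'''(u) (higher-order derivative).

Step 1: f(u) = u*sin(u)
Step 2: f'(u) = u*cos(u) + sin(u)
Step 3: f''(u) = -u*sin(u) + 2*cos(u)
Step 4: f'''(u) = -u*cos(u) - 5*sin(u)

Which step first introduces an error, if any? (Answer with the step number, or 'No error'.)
Step 4

Step 4 is incorrect due to a wrong coefficient.
The step shows: -u*cos(u) - 5*sin(u)
The correct value should be: -u*cos(u) - 3*sin(u)

Explanation: The coefficient -3 was incorrectly written as -5: the term -3*sin(u) was incorrectly written as -5*sin(u)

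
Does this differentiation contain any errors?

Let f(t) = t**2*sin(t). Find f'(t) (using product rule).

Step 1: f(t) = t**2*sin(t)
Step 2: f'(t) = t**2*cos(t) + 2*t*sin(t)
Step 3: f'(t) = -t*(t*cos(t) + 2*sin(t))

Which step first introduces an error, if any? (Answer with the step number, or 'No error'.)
Step 3

Step 3 is incorrect due to a sign flip.
The step shows: -t*(t*cos(t) + 2*sin(t))
The correct value should be: t*(t*cos(t) + 2*sin(t))

Explanation: The sign of the whole expression was flipped: the term t*(t*cos(t) + 2*sin(t)) was incorrectly written as -t*(t*cos(t) + 2*sin(t))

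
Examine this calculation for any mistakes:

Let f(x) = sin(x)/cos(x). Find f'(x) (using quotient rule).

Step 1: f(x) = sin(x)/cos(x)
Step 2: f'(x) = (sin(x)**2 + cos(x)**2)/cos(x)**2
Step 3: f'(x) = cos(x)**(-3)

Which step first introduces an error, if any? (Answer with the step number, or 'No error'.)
Step 3

Step 3 is incorrect due to a wrong exponent.
The step shows: cos(x)**(-3)
The correct value should be: cos(x)**(-2)

Explanation: The exponent -2 on cos(x) was incorrectly written as -3: the term cos(x)**(-2) was incorrectly written as cos(x)**(-3)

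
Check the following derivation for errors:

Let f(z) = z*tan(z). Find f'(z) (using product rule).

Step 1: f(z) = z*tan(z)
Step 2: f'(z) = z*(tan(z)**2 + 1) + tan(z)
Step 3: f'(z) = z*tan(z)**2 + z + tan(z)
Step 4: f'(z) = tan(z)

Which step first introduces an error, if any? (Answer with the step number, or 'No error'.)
Step 4

Step 4 is incorrect due to a dropped term.
The step shows: tan(z)
The correct value should be: z/cos(z)**2 + tan(z)

Explanation: A term was dropped: the term z/cos(z)**2 was incorrectly omitted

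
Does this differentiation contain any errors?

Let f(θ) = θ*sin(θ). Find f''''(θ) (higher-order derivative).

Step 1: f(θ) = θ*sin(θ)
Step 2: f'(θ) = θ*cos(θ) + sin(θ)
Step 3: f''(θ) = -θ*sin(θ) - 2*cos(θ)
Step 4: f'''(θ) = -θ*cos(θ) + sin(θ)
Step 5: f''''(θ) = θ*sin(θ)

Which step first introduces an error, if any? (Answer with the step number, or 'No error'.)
Step 3

Step 3 is incorrect due to a sign flip.
The step shows: -θ*sin(θ) - 2*cos(θ)
The correct value should be: -θ*sin(θ) + 2*cos(θ)

Explanation: The sign of one term was flipped: the term 2*cos(θ) was incorrectly written as -2*cos(θ)
The later steps are derived from this incorrect expression, so the error originates in Step 3.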